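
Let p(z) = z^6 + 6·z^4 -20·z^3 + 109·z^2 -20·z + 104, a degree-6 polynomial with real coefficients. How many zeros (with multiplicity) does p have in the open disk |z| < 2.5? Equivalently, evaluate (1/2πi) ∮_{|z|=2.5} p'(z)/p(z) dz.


The zeros of p are: (0 + 1i), (0 - 1i), (-2 + 3i), (-2 - 3i), (2 + 2i), (2 - 2i).
Their magnitudes are: 1, 1, 3.606, 3.606, 2.828, 2.828.
Zeros with |z| < R = 2.5: (0 + 1i), (0 - 1i).
Count = 2.
By the argument principle, (1/2πi) ∮_{|z|=R} p'(z)/p(z) dz equals exactly this count.

Number of zeros inside |z| < 2.5: 2.


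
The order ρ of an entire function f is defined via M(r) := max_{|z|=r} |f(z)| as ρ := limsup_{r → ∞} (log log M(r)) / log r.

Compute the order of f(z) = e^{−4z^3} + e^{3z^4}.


Each summand is entire of order 3 and 4 respectively (as in the single-exponential case). The order of a sum is at most the max of the orders, so ρ ≤ 4. For the lower bound: on |z|=r choose arg z so that 3z^4 is real positive; then |e^{3z^4}| = e^{3r^4} while |e^{-4z^3}| ≤ e^{4r^3} = o(e^{3r^4}). So |f| ≥ e^{3r^4}(1 − o(1)) and ρ ≥ 4. Hence ρ = max(3, 4) = 4.
Therefore ρ = 4.

Order ρ = 4.


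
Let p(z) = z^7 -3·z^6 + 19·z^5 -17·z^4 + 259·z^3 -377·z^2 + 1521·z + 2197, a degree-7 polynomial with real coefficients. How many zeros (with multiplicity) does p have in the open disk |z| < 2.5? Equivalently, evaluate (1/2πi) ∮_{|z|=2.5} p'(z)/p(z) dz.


The zeros of p are: -1, (2 + 3i), (2 - 3i), (2 + 3i), (2 - 3i), (-2 + 3i), (-2 - 3i).
Their magnitudes are: 1, 3.606, 3.606, 3.606, 3.606, 3.606, 3.606.
Zeros with |z| < R = 2.5: -1.
Count = 1.
By the argument principle, (1/2πi) ∮_{|z|=R} p'(z)/p(z) dz equals exactly this count.

Number of zeros inside |z| < 2.5: 1.


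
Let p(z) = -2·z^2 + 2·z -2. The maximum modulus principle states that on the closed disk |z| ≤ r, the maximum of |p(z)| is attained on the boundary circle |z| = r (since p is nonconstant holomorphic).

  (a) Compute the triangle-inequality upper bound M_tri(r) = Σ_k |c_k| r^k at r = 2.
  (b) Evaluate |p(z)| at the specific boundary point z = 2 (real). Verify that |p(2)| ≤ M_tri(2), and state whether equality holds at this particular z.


Coefficients: c_0 = -2, c_1 = 2, c_2 = -2. Radius r = 2.
Part (a). Triangle bound: M_tri(r) = Σ_k |c_k| r^k
  = |-2|·2^0 + |2|·2^1 + |-2|·2^2
  = 2 + 4 + 8 = 14.
This bounds M(r) := max_{|z|=r} |p(z)| from above; equality holds iff all terms c_k z^k can be made to align in phase at a single z on |z|=r.
Part (b). At z = 2 (real, on the circle |z| = r):
  p(2) = (-2)·2^0 + (2)·2^1 + (-2)·2^2 = -6.
  |p(2)| = 6.
Check: |p(2)| = 6 ≤ 14 = M_tri(2). ✓ Equality does not hold at z = 2 (the coefficients have mixed signs, so the terms do not all align in phase there).

M_tri(2) = 14; |p(2)| = 6; equality at z=2: no.


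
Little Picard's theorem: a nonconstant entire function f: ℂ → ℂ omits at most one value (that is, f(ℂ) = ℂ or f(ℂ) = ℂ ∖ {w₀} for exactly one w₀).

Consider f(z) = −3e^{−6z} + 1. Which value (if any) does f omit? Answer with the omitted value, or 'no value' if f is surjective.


Little Picard bounds the complement of f(ℂ) to at most one point.
e^{−6z} is never zero on ℂ, so -3·e^{−6z} takes every value in ℂ ∖ {0}. Adding 1 shifts the range to ℂ ∖ {1}. Thus f omits exactly the value 1.

Omitted value: 1.


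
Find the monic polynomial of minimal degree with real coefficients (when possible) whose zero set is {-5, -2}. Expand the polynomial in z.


The polynomial is p(z) = ∏_{α ∈ S} (z − α), where S = {-5, -2}.
Expanding the product yields: p(z) = z^2 + 7·z + 10.
The resulting polynomial has degree 2 and real coefficients as required.

p(z) = z^2 + 7·z + 10.


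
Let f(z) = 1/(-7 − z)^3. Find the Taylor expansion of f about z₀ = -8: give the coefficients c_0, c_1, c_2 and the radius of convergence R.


Let w = z − z₀, so z = z₀ + w.
Then -7 − z = -7 − (z₀ + w) = (-7 − z₀) − w = 1 − w.
f(z) = 1/(1 − w)^3 = (1/(1)^3) · (1 − w/(1))^{−3}.
By the binomial series (1−u)^{−3} = Σ_{n≥0} C(n+2, 2) u^n for |u|<1, with u = w/(1):
  c_n = C(n+2, 2) / (1)^(n+3).
  c_0 = 1/(1)^3 = 1.
  c_1 = 3/(1)^4 = 3.
  c_2 = 6/(1)^5 = 6.
The series is valid for |w/d| < 1, i.e. |z − z₀| < |d|.
Radius of convergence: R = |-7 − z₀| = |1| = 1 (distance from z₀ to the singularity z = -7).

c_0 = 1, c_1 = 3, c_2 = 6; R = 1.


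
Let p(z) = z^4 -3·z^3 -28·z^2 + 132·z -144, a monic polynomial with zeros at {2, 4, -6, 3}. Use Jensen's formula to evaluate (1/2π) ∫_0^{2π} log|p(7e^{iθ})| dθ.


Zeros: -6, 2, 3, 4; r = 7.
Inside |z| < r: -6, 2, 3, 4. Outside (|z| ≥ r): ∅.
p(0) = -144, so log|p(0)| = log(144) = 4.9698.
Apply Jensen: I(r) = log|p(0)| + Σ_k log(r/|z_k|), summed over zeros inside |z| < r.
  log(r/|z_k|) for z_k = 2: log(7/2) = 1.2528
  log(r/|z_k|) for z_k = 4: log(7/4) = 0.5596
  log(r/|z_k|) for z_k = -6: log(7/6) = 0.1542
  log(r/|z_k|) for z_k = 3: log(7/3) = 0.8473
Sum over inside zeros: 2.8138.
I(r) = log|p(0)| + (inside sum) = 4.9698 + 2.8138 = 7.7836.
Closed form (all zeros inside, monic): I(r) = n·log(r) = 4·log(7) = 7.7836. ✓

I(r) ≈ 7.7836.


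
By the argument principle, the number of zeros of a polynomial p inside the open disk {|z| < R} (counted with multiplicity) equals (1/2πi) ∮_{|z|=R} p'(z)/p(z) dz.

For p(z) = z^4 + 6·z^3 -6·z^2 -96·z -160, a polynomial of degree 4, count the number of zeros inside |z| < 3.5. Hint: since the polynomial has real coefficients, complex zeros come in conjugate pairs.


The zeros of p are: -4, 4, (-3 + 1i), (-3 - 1i).
Their magnitudes are: 4, 4, 3.162, 3.162.
Zeros with |z| < R = 3.5: (-3 + 1i), (-3 - 1i).
Count = 2.
By the argument principle, (1/2πi) ∮_{|z|=R} p'(z)/p(z) dz equals exactly this count.

Number of zeros inside |z| < 3.5: 2.


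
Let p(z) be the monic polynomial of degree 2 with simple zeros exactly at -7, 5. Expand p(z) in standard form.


The polynomial is p(z) = ∏_{α ∈ S} (z − α), where S = {-7, 5}.
Expanding the product yields: p(z) = z^2 + 2·z -35.
The resulting polynomial has degree 2 and real coefficients as required.

p(z) = z^2 + 2·z -35.


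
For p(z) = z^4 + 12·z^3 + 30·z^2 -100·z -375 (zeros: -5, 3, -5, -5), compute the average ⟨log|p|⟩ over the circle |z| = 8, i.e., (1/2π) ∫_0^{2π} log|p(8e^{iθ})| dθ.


Zeros: -5, -5, -5, 3; r = 8.
Inside |z| < r: -5, -5, -5, 3. Outside (|z| ≥ r): ∅.
p(0) = -375, so log|p(0)| = log(375) = 5.9269.
Apply Jensen: I(r) = log|p(0)| + Σ_k log(r/|z_k|), summed over zeros inside |z| < r.
  log(r/|z_k|) for z_k = -5: log(8/5) = 0.4700
  log(r/|z_k|) for z_k = 3: log(8/3) = 0.9808
  log(r/|z_k|) for z_k = -5: log(8/5) = 0.4700
  log(r/|z_k|) for z_k = -5: log(8/5) = 0.4700
Sum over inside zeros: 2.3908.
I(r) = log|p(0)| + (inside sum) = 5.9269 + 2.3908 = 8.3178.
Closed form (all zeros inside, monic): I(r) = n·log(r) = 4·log(8) = 8.3178. ✓

I(r) ≈ 8.3178.


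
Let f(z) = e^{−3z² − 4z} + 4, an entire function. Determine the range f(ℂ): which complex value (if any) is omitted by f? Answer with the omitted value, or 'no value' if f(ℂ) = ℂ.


Little Picard bounds the complement of f(ℂ) to at most one point.
The exponent g(z) = −3z² − 4z is a nonconstant polynomial, hence surjective onto ℂ. So e^{g(z)} takes every value in {e^w : w ∈ ℂ} = ℂ ∖ {0}. Adding 4 shifts the range to ℂ ∖ {4}. f omits exactly 4.

Omitted value: 4.


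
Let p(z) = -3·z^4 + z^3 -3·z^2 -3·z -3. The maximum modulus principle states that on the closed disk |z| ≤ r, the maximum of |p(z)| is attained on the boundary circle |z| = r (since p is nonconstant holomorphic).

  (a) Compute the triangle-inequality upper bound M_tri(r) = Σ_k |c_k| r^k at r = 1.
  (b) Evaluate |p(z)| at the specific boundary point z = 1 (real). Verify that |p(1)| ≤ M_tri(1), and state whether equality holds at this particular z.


Coefficients: c_0 = -3, c_1 = -3, c_2 = -3, c_3 = 1, c_4 = -3. Radius r = 1.
Part (a). Triangle bound: M_tri(r) = Σ_k |c_k| r^k
  = |-3|·1^0 + |-3|·1^1 + |-3|·1^2 + |1|·1^3 + |-3|·1^4
  = 3 + 3 + 3 + 1 + 3 = 13.
This bounds M(r) := max_{|z|=r} |p(z)| from above; equality holds iff all terms c_k z^k can be made to align in phase at a single z on |z|=r.
Part (b). At z = 1 (real, on the circle |z| = r):
  p(1) = (-3)·1^0 + (-3)·1^1 + (-3)·1^2 + (1)·1^3 + (-3)·1^4 = -11.
  |p(1)| = 11.
Check: |p(1)| = 11 ≤ 13 = M_tri(1). ✓ Equality does not hold at z = 1 (the coefficients have mixed signs, so the terms do not all align in phase there).

M_tri(1) = 13; |p(1)| = 11; equality at z=1: no.


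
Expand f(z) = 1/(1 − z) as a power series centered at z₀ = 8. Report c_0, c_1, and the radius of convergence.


Let w = z − z₀, so z = z₀ + w.
Then 1 − z = 1 − (z₀ + w) = (1 − z₀) − w = -7 − w.
f(z) = 1/(-7 − w) = (1/(-7)) · 1/(1 − w/(-7)) = Σ_{n≥0} w^n / (-7)^(n+1).
So c_n = 1/(-7)^(n+1):
  c_0 = 1/(-7)^1 = -1/7.
  c_1 = 1/(-7)^2 = 1/49.
The series is valid for |w/d| < 1, i.e. |z − z₀| < |d|.
Radius of convergence: R = |1 − z₀| = |-7| = 7 (distance from z₀ to the singularity z = 1).

c_0 = -1/7, c_1 = 1/49; R = 7.


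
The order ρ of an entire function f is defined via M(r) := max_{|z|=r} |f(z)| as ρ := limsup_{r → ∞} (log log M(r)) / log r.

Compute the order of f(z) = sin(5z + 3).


sin(w) is a linear combination of e^{iw} and e^{−iw} (or e^w, e^{−w} in the hyperbolic case), so |sin(w)| ≤ e^{|w|}. With w = 5z + 3, |w| ≤ 5|z| + 3 = 5r + 3 on |z| = r, giving M(r) ≤ e^{5r + 3}, so ρ ≤ 1. On a suitable ray (z = it for sin/cos; z = t for sinh/cosh, t real → ∞), |sin(5z + 3)| grows like e^{5|t|}/2, so ρ ≥ 1. Hence ρ = 1.
Therefore ρ = 1.

Order ρ = 1.


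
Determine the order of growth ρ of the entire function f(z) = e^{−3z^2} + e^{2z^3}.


Each summand is entire of order 2 and 3 respectively (as in the single-exponential case). The order of a sum is at most the max of the orders, so ρ ≤ 3. For the lower bound: on |z|=r choose arg z so that 2z^3 is real positive; then |e^{2z^3}| = e^{2r^3} while |e^{-3z^2}| ≤ e^{3r^2} = o(e^{2r^3}). So |f| ≥ e^{2r^3}(1 − o(1)) and ρ ≥ 3. Hence ρ = max(2, 3) = 3.
Therefore ρ = 3.

Order ρ = 3.


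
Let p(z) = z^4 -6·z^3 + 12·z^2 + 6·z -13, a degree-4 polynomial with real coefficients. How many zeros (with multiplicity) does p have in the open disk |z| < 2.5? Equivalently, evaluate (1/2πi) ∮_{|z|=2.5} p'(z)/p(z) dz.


The zeros of p are: -1, (3 + 2i), (3 - 2i), 1.
Their magnitudes are: 1, 3.606, 3.606, 1.
Zeros with |z| < R = 2.5: -1, 1.
Count = 2.
By the argument principle, (1/2πi) ∮_{|z|=R} p'(z)/p(z) dz equals exactly this count.

Number of zeros inside |z| < 2.5: 2.


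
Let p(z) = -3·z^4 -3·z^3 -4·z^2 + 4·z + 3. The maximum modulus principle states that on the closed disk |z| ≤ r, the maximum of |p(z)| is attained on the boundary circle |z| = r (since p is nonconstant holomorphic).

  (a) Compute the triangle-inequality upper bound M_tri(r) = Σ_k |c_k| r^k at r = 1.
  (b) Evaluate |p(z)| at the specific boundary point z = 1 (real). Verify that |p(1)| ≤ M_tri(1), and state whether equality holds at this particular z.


Coefficients: c_0 = 3, c_1 = 4, c_2 = -4, c_3 = -3, c_4 = -3. Radius r = 1.
Part (a). Triangle bound: M_tri(r) = Σ_k |c_k| r^k
  = |3|·1^0 + |4|·1^1 + |-4|·1^2 + |-3|·1^3 + |-3|·1^4
  = 3 + 4 + 4 + 3 + 3 = 17.
This bounds M(r) := max_{|z|=r} |p(z)| from above; equality holds iff all terms c_k z^k can be made to align in phase at a single z on |z|=r.
Part (b). At z = 1 (real, on the circle |z| = r):
  p(1) = (3)·1^0 + (4)·1^1 + (-4)·1^2 + (-3)·1^3 + (-3)·1^4 = -3.
  |p(1)| = 3.
Check: |p(1)| = 3 ≤ 17 = M_tri(1). ✓ Equality does not hold at z = 1 (the coefficients have mixed signs, so the terms do not all align in phase there).

M_tri(1) = 17; |p(1)| = 3; equality at z=1: no.


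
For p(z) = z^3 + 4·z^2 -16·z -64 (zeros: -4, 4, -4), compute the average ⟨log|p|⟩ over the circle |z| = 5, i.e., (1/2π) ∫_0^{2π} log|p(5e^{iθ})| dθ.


Zeros: -4, -4, 4; r = 5.
Inside |z| < r: -4, -4, 4. Outside (|z| ≥ r): ∅.
p(0) = -64, so log|p(0)| = log(64) = 4.1589.
Apply Jensen: I(r) = log|p(0)| + Σ_k log(r/|z_k|), summed over zeros inside |z| < r.
  log(r/|z_k|) for z_k = -4: log(5/4) = 0.2231
  log(r/|z_k|) for z_k = 4: log(5/4) = 0.2231
  log(r/|z_k|) for z_k = -4: log(5/4) = 0.2231
Sum over inside zeros: 0.6694.
I(r) = log|p(0)| + (inside sum) = 4.1589 + 0.6694 = 4.8283.
Closed form (all zeros inside, monic): I(r) = n·log(r) = 3·log(5) = 4.8283. ✓

I(r) ≈ 4.8283.


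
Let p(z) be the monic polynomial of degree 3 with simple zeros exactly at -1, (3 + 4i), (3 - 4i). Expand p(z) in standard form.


The polynomial is p(z) = ∏_{α ∈ S} (z − α), where S = {-1, (3 + 4i), (3 - 4i)}.
Expanding the product yields: p(z) = z^3 -5·z^2 + 19·z + 25.
Note conjugate pairs combine to real quadratics: (z − (3+4i))(z − (3−4i)) = z² − 6z + 25.
The resulting polynomial has degree 3 and real coefficients as required.

p(z) = z^3 -5·z^2 + 19·z + 25.


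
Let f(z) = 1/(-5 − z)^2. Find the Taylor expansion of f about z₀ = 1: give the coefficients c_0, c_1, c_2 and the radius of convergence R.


Let w = z − z₀, so z = z₀ + w.
Then -5 − z = -5 − (z₀ + w) = (-5 − z₀) − w = -6 − w.
f(z) = 1/(-6 − w)^2 = (1/(-6)^2) · (1 − w/(-6))^{−2}.
By the binomial series (1−u)^{−2} = Σ_{n≥0} C(n+1, 1) u^n for |u|<1, with u = w/(-6):
  c_n = C(n+1, 1) / (-6)^(n+2).
  c_0 = 1/(-6)^2 = 1/36.
  c_1 = 2/(-6)^3 = -1/108.
  c_2 = 3/(-6)^4 = 1/432.
The series is valid for |w/d| < 1, i.e. |z − z₀| < |d|.
Radius of convergence: R = |-5 − z₀| = |-6| = 6 (distance from z₀ to the singularity z = -5).

c_0 = 1/36, c_1 = -1/108, c_2 = 1/432; R = 6.


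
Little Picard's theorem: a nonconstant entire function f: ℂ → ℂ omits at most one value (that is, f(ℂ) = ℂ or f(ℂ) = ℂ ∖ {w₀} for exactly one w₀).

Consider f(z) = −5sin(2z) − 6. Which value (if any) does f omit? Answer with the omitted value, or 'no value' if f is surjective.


Little Picard bounds the complement of f(ℂ) to at most one point.
sin is entire and surjective onto ℂ: for every w ∈ ℂ, sin(ζ) = w has a solution ζ ∈ ℂ (e.g., via the complex inverse arcsin). With ζ = 2z this gives z = ζ/(2). Then -5·sin(2z) takes every value in -5·ℂ = ℂ, and adding -6 is a bijection of ℂ. So f is surjective and omits no value. (Note: only on the real line is sin bounded by [−1, 1].)

Omitted value: no value.


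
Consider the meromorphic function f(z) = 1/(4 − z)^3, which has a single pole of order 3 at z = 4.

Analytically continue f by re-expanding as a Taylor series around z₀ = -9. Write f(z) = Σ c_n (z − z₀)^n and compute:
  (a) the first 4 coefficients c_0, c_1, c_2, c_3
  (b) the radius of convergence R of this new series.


Let w = z − z₀, so z = z₀ + w.
Then 4 − z = 4 − (z₀ + w) = (4 − z₀) − w = 13 − w.
f(z) = 1/(13 − w)^3 = (1/(13)^3) · (1 − w/(13))^{−3}.
By the binomial series (1−u)^{−3} = Σ_{n≥0} C(n+2, 2) u^n for |u|<1, with u = w/(13):
  c_n = C(n+2, 2) / (13)^(n+3).
  c_0 = 1/(13)^3 = 1/2197.
  c_1 = 3/(13)^4 = 3/28561.
  c_2 = 6/(13)^5 = 6/371293.
  c_3 = 10/(13)^6 = 10/4826809.
The series is valid for |w/d| < 1, i.e. |z − z₀| < |d|.
Radius of convergence: R = |4 − z₀| = |13| = 13 (distance from z₀ to the singularity z = 4).

c_0 = 1/2197, c_1 = 3/28561, c_2 = 6/371293, c_3 = 10/4826809; R = 13.


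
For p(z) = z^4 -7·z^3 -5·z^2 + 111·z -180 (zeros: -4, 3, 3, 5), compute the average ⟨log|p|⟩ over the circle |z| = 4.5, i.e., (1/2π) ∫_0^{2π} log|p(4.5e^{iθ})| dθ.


Zeros: -4, 3, 3, 5; r = 4.5.
Inside |z| < r: -4, 3, 3. Outside (|z| ≥ r): 5.
p(0) = -180, so log|p(0)| = log(180) = 5.1930.
Apply Jensen: I(r) = log|p(0)| + Σ_k log(r/|z_k|), summed over zeros inside |z| < r.
  log(r/|z_k|) for z_k = -4: log(4.5/4) = 0.1178
  log(r/|z_k|) for z_k = 3: log(4.5/3) = 0.4055
  log(r/|z_k|) for z_k = 3: log(4.5/3) = 0.4055
  Outside zeros (5) contribute nothing to the Jensen sum.
Sum over inside zeros: 0.9287.
I(r) = log|p(0)| + (inside sum) = 5.1930 + 0.9287 = 6.1217.
Note: since some zeros are outside |z| ≤ r, the simplified n·log(r) form does NOT apply — only the inside zeros contribute.

I(r) ≈ 6.1217.


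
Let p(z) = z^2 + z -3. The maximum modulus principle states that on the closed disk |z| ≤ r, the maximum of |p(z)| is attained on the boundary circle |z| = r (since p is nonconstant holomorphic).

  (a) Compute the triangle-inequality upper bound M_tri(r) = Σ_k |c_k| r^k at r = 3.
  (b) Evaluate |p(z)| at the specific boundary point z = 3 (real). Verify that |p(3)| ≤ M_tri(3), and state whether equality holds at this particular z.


Coefficients: c_0 = -3, c_1 = 1, c_2 = 1. Radius r = 3.
Part (a). Triangle bound: M_tri(r) = Σ_k |c_k| r^k
  = |-3|·3^0 + |1|·3^1 + |1|·3^2
  = 3 + 3 + 9 = 15.
This bounds M(r) := max_{|z|=r} |p(z)| from above; equality holds iff all terms c_k z^k can be made to align in phase at a single z on |z|=r.
Part (b). At z = 3 (real, on the circle |z| = r):
  p(3) = (-3)·3^0 + (1)·3^1 + (1)·3^2 = 9.
  |p(3)| = 9.
Check: |p(3)| = 9 ≤ 15 = M_tri(3). ✓ Equality does not hold at z = 3 (the coefficients have mixed signs, so the terms do not all align in phase there).

M_tri(3) = 15; |p(3)| = 9; equality at z=3: no.


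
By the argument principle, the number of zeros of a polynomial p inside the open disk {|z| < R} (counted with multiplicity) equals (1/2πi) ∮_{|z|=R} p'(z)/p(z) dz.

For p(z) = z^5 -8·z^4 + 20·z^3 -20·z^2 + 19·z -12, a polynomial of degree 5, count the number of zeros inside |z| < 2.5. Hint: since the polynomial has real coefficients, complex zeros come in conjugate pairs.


The zeros of p are: 4, 3, (0 + 1i), (0 - 1i), 1.
Their magnitudes are: 4, 3, 1, 1, 1.
Zeros with |z| < R = 2.5: (0 + 1i), (0 - 1i), 1.
Count = 3.
By the argument principle, (1/2πi) ∮_{|z|=R} p'(z)/p(z) dz equals exactly this count.

Number of zeros inside |z| < 2.5: 3.


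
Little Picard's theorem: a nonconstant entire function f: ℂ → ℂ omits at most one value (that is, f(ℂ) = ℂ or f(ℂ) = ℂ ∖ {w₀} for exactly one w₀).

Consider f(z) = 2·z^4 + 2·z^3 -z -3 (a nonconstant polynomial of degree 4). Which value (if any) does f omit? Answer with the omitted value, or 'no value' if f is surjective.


Little Picard bounds the complement of f(ℂ) to at most one point.
For every w ∈ ℂ, the equation p(z) − w = 0 is a nonconstant polynomial in z and hence has at least one root by the fundamental theorem of algebra. So p is surjective onto ℂ, omitting no value.

Omitted value: no value.


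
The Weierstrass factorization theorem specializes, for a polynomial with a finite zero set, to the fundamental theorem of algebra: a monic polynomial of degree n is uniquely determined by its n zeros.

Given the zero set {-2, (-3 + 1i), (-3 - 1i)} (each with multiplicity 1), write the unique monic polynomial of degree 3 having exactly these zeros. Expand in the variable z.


The polynomial is p(z) = ∏_{α ∈ S} (z − α), where S = {-2, (-3 + 1i), (-3 - 1i)}.
Expanding the product yields: p(z) = z^3 + 8·z^2 + 22·z + 20.
Note conjugate pairs combine to real quadratics: (z − (-3+1i))(z − (-3−1i)) = z² + 6z + 10.
The resulting polynomial has degree 3 and real coefficients as required.

p(z) = z^3 + 8·z^2 + 22·z + 20.


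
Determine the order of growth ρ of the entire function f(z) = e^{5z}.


|e^{5z}| = e^{Re(5·z) + 0} ≤ e^{5|z|^1 + 0} = e^{5r^1 + 0} on |z| = r, so ρ ≤ 1. Choosing z on |z|=r so that 5·z is real positive (always possible by picking arg z appropriately) gives |f(z)| = e^{5r^1 + 0}, matching the bound. The additive constant 0 does not affect log log M(r) ~ 1·log r. Hence ρ = 1.
Therefore ρ = 1.

Order ρ = 1.


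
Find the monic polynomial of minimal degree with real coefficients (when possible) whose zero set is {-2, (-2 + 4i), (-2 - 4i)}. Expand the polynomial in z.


The polynomial is p(z) = ∏_{α ∈ S} (z − α), where S = {-2, (-2 + 4i), (-2 - 4i)}.
Expanding the product yields: p(z) = z^3 + 6·z^2 + 28·z + 40.
Note conjugate pairs combine to real quadratics: (z − (-2+4i))(z − (-2−4i)) = z² + 4z + 20.
The resulting polynomial has degree 3 and real coefficients as required.

p(z) = z^3 + 6·z^2 + 28·z + 40.


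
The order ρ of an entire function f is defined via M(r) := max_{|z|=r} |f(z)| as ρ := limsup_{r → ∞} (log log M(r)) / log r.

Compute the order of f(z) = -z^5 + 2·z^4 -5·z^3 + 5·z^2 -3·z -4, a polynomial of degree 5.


|f(z)| ≤ Σ|c_k|·r^k = O(r^5) as r → ∞. Polynomial growth is O(e^{r^ε}) for every ε > 0 (since r^5/e^{r^ε} → 0), so ρ ≤ ε for all ε > 0, i.e. ρ = 0. Every nonconstant polynomial has order 0.
Therefore ρ = 0.

Order ρ = 0.


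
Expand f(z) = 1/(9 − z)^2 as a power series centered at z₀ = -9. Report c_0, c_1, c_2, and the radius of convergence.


Let w = z − z₀, so z = z₀ + w.
Then 9 − z = 9 − (z₀ + w) = (9 − z₀) − w = 18 − w.
f(z) = 1/(18 − w)^2 = (1/(18)^2) · (1 − w/(18))^{−2}.
By the binomial series (1−u)^{−2} = Σ_{n≥0} C(n+1, 1) u^n for |u|<1, with u = w/(18):
  c_n = C(n+1, 1) / (18)^(n+2).
  c_0 = 1/(18)^2 = 1/324.
  c_1 = 2/(18)^3 = 1/2916.
  c_2 = 3/(18)^4 = 1/34992.
The series is valid for |w/d| < 1, i.e. |z − z₀| < |d|.
Radius of convergence: R = |9 − z₀| = |18| = 18 (distance from z₀ to the singularity z = 9).

c_0 = 1/324, c_1 = 1/2916, c_2 = 1/34992; R = 18.


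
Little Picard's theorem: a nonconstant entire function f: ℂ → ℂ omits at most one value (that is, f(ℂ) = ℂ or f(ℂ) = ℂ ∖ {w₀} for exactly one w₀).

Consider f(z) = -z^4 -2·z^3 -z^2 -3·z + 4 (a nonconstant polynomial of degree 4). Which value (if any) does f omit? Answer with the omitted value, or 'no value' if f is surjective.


Little Picard bounds the complement of f(ℂ) to at most one point.
For every w ∈ ℂ, the equation p(z) − w = 0 is a nonconstant polynomial in z and hence has at least one root by the fundamental theorem of algebra. So p is surjective onto ℂ, omitting no value.

Omitted value: no value.


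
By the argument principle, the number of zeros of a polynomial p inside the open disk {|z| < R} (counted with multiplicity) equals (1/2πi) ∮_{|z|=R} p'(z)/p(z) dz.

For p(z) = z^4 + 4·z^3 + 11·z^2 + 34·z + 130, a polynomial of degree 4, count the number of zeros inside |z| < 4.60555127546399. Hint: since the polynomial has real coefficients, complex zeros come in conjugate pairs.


The zeros of p are: (1 + 3i), (1 - 3i), (-3 + 2i), (-3 - 2i).
Their magnitudes are: 3.162, 3.162, 3.606, 3.606.
Zeros with |z| < R = 4.60555127546399: (1 + 3i), (1 - 3i), (-3 + 2i), (-3 - 2i).
Count = 4.
By the argument principle, (1/2πi) ∮_{|z|=R} p'(z)/p(z) dz equals exactly this count.

Number of zeros inside |z| < 4.60555127546399: 4.


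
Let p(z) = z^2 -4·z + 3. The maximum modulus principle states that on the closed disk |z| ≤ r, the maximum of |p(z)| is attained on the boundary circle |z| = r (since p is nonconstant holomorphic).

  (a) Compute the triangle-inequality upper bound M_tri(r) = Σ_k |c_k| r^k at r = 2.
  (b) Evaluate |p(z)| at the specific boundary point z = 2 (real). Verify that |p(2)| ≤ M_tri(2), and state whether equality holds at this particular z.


Coefficients: c_0 = 3, c_1 = -4, c_2 = 1. Radius r = 2.
Part (a). Triangle bound: M_tri(r) = Σ_k |c_k| r^k
  = |3|·2^0 + |-4|·2^1 + |1|·2^2
  = 3 + 8 + 4 = 15.
This bounds M(r) := max_{|z|=r} |p(z)| from above; equality holds iff all terms c_k z^k can be made to align in phase at a single z on |z|=r.
Part (b). At z = 2 (real, on the circle |z| = r):
  p(2) = (3)·2^0 + (-4)·2^1 + (1)·2^2 = -1.
  |p(2)| = 1.
Check: |p(2)| = 1 ≤ 15 = M_tri(2). ✓ Equality does not hold at z = 2 (the coefficients have mixed signs, so the terms do not all align in phase there).

M_tri(2) = 15; |p(2)| = 1; equality at z=2: no.


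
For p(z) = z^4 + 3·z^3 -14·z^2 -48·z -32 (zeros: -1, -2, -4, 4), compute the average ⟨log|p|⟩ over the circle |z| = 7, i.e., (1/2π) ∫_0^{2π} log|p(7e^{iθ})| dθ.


Zeros: -4, -2, -1, 4; r = 7.
Inside |z| < r: -4, -2, -1, 4. Outside (|z| ≥ r): ∅.
p(0) = -32, so log|p(0)| = log(32) = 3.4657.
Apply Jensen: I(r) = log|p(0)| + Σ_k log(r/|z_k|), summed over zeros inside |z| < r.
  log(r/|z_k|) for z_k = -1: log(7/1) = 1.9459
  log(r/|z_k|) for z_k = -2: log(7/2) = 1.2528
  log(r/|z_k|) for z_k = -4: log(7/4) = 0.5596
  log(r/|z_k|) for z_k = 4: log(7/4) = 0.5596
Sum over inside zeros: 4.3179.
I(r) = log|p(0)| + (inside sum) = 3.4657 + 4.3179 = 7.7836.
Closed form (all zeros inside, monic): I(r) = n·log(r) = 4·log(7) = 7.7836. ✓

I(r) ≈ 7.7836.


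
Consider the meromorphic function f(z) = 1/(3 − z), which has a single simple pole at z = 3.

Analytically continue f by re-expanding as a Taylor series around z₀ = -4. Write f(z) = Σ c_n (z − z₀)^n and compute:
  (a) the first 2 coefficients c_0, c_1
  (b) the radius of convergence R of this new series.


Let w = z − z₀, so z = z₀ + w.
Then 3 − z = 3 − (z₀ + w) = (3 − z₀) − w = 7 − w.
f(z) = 1/(7 − w) = (1/(7)) · 1/(1 − w/(7)) = Σ_{n≥0} w^n / (7)^(n+1).
So c_n = 1/(7)^(n+1):
  c_0 = 1/(7)^1 = 1/7.
  c_1 = 1/(7)^2 = 1/49.
The series is valid for |w/d| < 1, i.e. |z − z₀| < |d|.
Radius of convergence: R = |3 − z₀| = |7| = 7 (distance from z₀ to the singularity z = 3).

c_0 = 1/7, c_1 = 1/49; R = 7.


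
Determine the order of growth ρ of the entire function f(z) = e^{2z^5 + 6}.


|e^{2z^5 + 6}| = e^{Re(2·z^5) + 6} ≤ e^{2|z|^5 + 6} = e^{2r^5 + 6} on |z| = r, so ρ ≤ 5. Choosing z on |z|=r so that 2·z^5 is real positive (always possible by picking arg z appropriately) gives |f(z)| = e^{2r^5 + 6}, matching the bound. The additive constant 6 does not affect log log M(r) ~ 5·log r. Hence ρ = 5.
Therefore ρ = 5.

Order ρ = 5.


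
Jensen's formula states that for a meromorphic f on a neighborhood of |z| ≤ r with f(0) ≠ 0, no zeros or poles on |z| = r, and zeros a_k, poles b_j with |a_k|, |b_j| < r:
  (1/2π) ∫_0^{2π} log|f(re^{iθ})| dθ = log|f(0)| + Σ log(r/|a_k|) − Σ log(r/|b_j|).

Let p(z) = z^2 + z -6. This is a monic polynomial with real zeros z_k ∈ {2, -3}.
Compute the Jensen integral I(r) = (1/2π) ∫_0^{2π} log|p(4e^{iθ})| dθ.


Zeros: -3, 2; r = 4.
Inside |z| < r: -3, 2. Outside (|z| ≥ r): ∅.
p(0) = -6, so log|p(0)| = log(6) = 1.7918.
Apply Jensen: I(r) = log|p(0)| + Σ_k log(r/|z_k|), summed over zeros inside |z| < r.
  log(r/|z_k|) for z_k = 2: log(4/2) = 0.6931
  log(r/|z_k|) for z_k = -3: log(4/3) = 0.2877
Sum over inside zeros: 0.9808.
I(r) = log|p(0)| + (inside sum) = 1.7918 + 0.9808 = 2.7726.
Closed form (all zeros inside, monic): I(r) = n·log(r) = 2·log(4) = 2.7726. ✓

I(r) ≈ 2.7726.


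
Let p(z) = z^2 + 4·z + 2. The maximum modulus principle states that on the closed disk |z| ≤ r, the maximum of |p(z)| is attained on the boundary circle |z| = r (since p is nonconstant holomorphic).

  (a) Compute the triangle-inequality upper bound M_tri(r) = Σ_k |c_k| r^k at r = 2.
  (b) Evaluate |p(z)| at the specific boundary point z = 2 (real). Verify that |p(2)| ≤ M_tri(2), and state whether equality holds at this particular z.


Coefficients: c_0 = 2, c_1 = 4, c_2 = 1. Radius r = 2.
Part (a). Triangle bound: M_tri(r) = Σ_k |c_k| r^k
  = |2|·2^0 + |4|·2^1 + |1|·2^2
  = 2 + 8 + 4 = 14.
This bounds M(r) := max_{|z|=r} |p(z)| from above; equality holds iff all terms c_k z^k can be made to align in phase at a single z on |z|=r.
Part (b). At z = 2 (real, on the circle |z| = r):
  p(2) = (2)·2^0 + (4)·2^1 + (1)·2^2 = 14.
  |p(2)| = 14.
Since all nonzero coefficients share the same sign, |p(2)| = 14 = M_tri(2); the triangle bound is attained at z = 2, so in fact M(r) = 14.

M_tri(2) = 14; |p(2)| = 14; equality at z=2: yes.


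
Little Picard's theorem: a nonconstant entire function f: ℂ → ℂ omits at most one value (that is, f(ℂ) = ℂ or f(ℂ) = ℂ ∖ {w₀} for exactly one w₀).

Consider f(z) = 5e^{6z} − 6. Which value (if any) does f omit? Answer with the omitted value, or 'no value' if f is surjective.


Little Picard bounds the complement of f(ℂ) to at most one point.
e^{6z} is never zero on ℂ, so 5·e^{6z} takes every value in ℂ ∖ {0}. Adding -6 shifts the range to ℂ ∖ {-6}. Thus f omits exactly the value -6.

Omitted value: -6.


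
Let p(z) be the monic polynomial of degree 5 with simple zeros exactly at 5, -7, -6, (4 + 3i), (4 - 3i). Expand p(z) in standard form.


The polynomial is p(z) = ∏_{α ∈ S} (z − α), where S = {5, -7, -6, (4 + 3i), (4 - 3i)}.
Expanding the product yields: p(z) = z^5 -62·z^3 + 174·z^2 + 1105·z -5250.
Note conjugate pairs combine to real quadratics: (z − (4+3i))(z − (4−3i)) = z² − 8z + 25.
The resulting polynomial has degree 5 and real coefficients as required.

p(z) = z^5 -62·z^3 + 174·z^2 + 1105·z -5250.


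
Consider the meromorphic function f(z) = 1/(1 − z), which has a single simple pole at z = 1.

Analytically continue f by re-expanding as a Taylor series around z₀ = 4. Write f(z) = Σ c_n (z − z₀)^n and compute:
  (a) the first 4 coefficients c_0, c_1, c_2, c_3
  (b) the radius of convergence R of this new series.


Let w = z − z₀, so z = z₀ + w.
Then 1 − z = 1 − (z₀ + w) = (1 − z₀) − w = -3 − w.
f(z) = 1/(-3 − w) = (1/(-3)) · 1/(1 − w/(-3)) = Σ_{n≥0} w^n / (-3)^(n+1).
So c_n = 1/(-3)^(n+1):
  c_0 = 1/(-3)^1 = -1/3.
  c_1 = 1/(-3)^2 = 1/9.
  c_2 = 1/(-3)^3 = -1/27.
  c_3 = 1/(-3)^4 = 1/81.
The series is valid for |w/d| < 1, i.e. |z − z₀| < |d|.
Radius of convergence: R = |1 − z₀| = |-3| = 3 (distance from z₀ to the singularity z = 1).

c_0 = -1/3, c_1 = 1/9, c_2 = -1/27, c_3 = 1/81; R = 3.


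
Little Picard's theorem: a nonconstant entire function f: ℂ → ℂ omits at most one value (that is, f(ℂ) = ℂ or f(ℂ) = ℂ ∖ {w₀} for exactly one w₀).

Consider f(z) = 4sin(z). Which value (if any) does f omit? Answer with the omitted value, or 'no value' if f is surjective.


Little Picard bounds the complement of f(ℂ) to at most one point.
sin is entire and surjective onto ℂ: for every w ∈ ℂ, sin(ζ) = w has a solution ζ ∈ ℂ (e.g., via the complex inverse arcsin). With ζ = z this gives z = ζ/(1). Then 4·sin(z) takes every value in 4·ℂ = ℂ, and adding 0 is a bijection of ℂ. So f is surjective and omits no value. (Note: only on the real line is sin bounded by [−1, 1].)

Omitted value: no value.


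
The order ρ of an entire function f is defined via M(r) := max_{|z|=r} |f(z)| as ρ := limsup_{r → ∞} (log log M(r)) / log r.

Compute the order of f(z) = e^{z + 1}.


|e^{z + 1}| = e^{Re(1·z) + 1} ≤ e^{1|z|^1 + 1} = e^{1r^1 + 1} on |z| = r, so ρ ≤ 1. Choosing z on |z|=r so that 1·z is real positive (always possible by picking arg z appropriately) gives |f(z)| = e^{1r^1 + 1}, matching the bound. The additive constant 1 does not affect log log M(r) ~ 1·log r. Hence ρ = 1.
Therefore ρ = 1.

Order ρ = 1.


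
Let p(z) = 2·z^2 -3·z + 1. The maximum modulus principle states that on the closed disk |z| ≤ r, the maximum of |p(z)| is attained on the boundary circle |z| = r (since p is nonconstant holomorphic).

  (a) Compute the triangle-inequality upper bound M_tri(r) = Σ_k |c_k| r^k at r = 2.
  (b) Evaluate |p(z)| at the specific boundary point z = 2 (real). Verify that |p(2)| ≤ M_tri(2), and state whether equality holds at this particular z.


Coefficients: c_0 = 1, c_1 = -3, c_2 = 2. Radius r = 2.
Part (a). Triangle bound: M_tri(r) = Σ_k |c_k| r^k
  = |1|·2^0 + |-3|·2^1 + |2|·2^2
  = 1 + 6 + 8 = 15.
This bounds M(r) := max_{|z|=r} |p(z)| from above; equality holds iff all terms c_k z^k can be made to align in phase at a single z on |z|=r.
Part (b). At z = 2 (real, on the circle |z| = r):
  p(2) = (1)·2^0 + (-3)·2^1 + (2)·2^2 = 3.
  |p(2)| = 3.
Check: |p(2)| = 3 ≤ 15 = M_tri(2). ✓ Equality does not hold at z = 2 (the coefficients have mixed signs, so the terms do not all align in phase there).

M_tri(2) = 15; |p(2)| = 3; equality at z=2: no.


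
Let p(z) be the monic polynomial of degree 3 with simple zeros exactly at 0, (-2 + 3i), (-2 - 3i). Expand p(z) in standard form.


The polynomial is p(z) = ∏_{α ∈ S} (z − α), where S = {0, (-2 + 3i), (-2 - 3i)}.
Expanding the product yields: p(z) = z^3 + 4·z^2 + 13·z.
Note conjugate pairs combine to real quadratics: (z − (-2+3i))(z − (-2−3i)) = z² + 4z + 13.
The resulting polynomial has degree 3 and real coefficients as required.

p(z) = z^3 + 4·z^2 + 13·z.


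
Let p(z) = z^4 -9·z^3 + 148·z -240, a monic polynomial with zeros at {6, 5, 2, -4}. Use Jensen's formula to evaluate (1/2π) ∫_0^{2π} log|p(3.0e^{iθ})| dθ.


Zeros: -4, 2, 5, 6; r = 3.0.
Inside |z| < r: 2. Outside (|z| ≥ r): -4, 5, 6.
p(0) = -240, so log|p(0)| = log(240) = 5.4806.
Apply Jensen: I(r) = log|p(0)| + Σ_k log(r/|z_k|), summed over zeros inside |z| < r.
  log(r/|z_k|) for z_k = 2: log(3.0/2) = 0.4055
  Outside zeros (-4, 5, 6) contribute nothing to the Jensen sum.
Sum over inside zeros: 0.4055.
I(r) = log|p(0)| + (inside sum) = 5.4806 + 0.4055 = 5.8861.
Note: since some zeros are outside |z| ≤ r, the simplified n·log(r) form does NOT apply — only the inside zeros contribute.

I(r) ≈ 5.8861.


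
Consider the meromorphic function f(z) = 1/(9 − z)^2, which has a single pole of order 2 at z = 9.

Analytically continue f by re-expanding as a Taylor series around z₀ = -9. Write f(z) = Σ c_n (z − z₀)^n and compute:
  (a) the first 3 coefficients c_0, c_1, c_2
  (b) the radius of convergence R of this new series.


Let w = z − z₀, so z = z₀ + w.
Then 9 − z = 9 − (z₀ + w) = (9 − z₀) − w = 18 − w.
f(z) = 1/(18 − w)^2 = (1/(18)^2) · (1 − w/(18))^{−2}.
By the binomial series (1−u)^{−2} = Σ_{n≥0} C(n+1, 1) u^n for |u|<1, with u = w/(18):
  c_n = C(n+1, 1) / (18)^(n+2).
  c_0 = 1/(18)^2 = 1/324.
  c_1 = 2/(18)^3 = 1/2916.
  c_2 = 3/(18)^4 = 1/34992.
The series is valid for |w/d| < 1, i.e. |z − z₀| < |d|.
Radius of convergence: R = |9 − z₀| = |18| = 18 (distance from z₀ to the singularity z = 9).

c_0 = 1/324, c_1 = 1/2916, c_2 = 1/34992; R = 18.


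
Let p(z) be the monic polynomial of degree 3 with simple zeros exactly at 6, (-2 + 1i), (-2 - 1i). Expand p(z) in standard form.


The polynomial is p(z) = ∏_{α ∈ S} (z − α), where S = {6, (-2 + 1i), (-2 - 1i)}.
Expanding the product yields: p(z) = z^3 -2·z^2 -19·z -30.
Note conjugate pairs combine to real quadratics: (z − (-2+1i))(z − (-2−1i)) = z² + 4z + 5.
The resulting polynomial has degree 3 and real coefficients as required.

p(z) = z^3 -2·z^2 -19·z -30.


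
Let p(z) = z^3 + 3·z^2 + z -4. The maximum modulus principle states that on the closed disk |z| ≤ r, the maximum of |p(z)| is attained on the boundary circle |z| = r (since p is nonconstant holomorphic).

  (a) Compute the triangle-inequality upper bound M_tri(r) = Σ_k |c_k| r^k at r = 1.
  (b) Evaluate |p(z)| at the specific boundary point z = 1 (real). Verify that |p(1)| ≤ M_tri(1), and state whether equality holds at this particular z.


Coefficients: c_0 = -4, c_1 = 1, c_2 = 3, c_3 = 1. Radius r = 1.
Part (a). Triangle bound: M_tri(r) = Σ_k |c_k| r^k
  = |-4|·1^0 + |1|·1^1 + |3|·1^2 + |1|·1^3
  = 4 + 1 + 3 + 1 = 9.
This bounds M(r) := max_{|z|=r} |p(z)| from above; equality holds iff all terms c_k z^k can be made to align in phase at a single z on |z|=r.
Part (b). At z = 1 (real, on the circle |z| = r):
  p(1) = (-4)·1^0 + (1)·1^1 + (3)·1^2 + (1)·1^3 = 1.
  |p(1)| = 1.
Check: |p(1)| = 1 ≤ 9 = M_tri(1). ✓ Equality does not hold at z = 1 (the coefficients have mixed signs, so the terms do not all align in phase there).

M_tri(1) = 9; |p(1)| = 1; equality at z=1: no.


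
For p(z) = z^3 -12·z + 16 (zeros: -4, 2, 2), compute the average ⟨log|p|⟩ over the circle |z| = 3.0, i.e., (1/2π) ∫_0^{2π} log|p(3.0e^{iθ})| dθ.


Zeros: -4, 2, 2; r = 3.0.
Inside |z| < r: 2, 2. Outside (|z| ≥ r): -4.
p(0) = 16, so log|p(0)| = log(16) = 2.7726.
Apply Jensen: I(r) = log|p(0)| + Σ_k log(r/|z_k|), summed over zeros inside |z| < r.
  log(r/|z_k|) for z_k = 2: log(3.0/2) = 0.4055
  log(r/|z_k|) for z_k = 2: log(3.0/2) = 0.4055
  Outside zeros (-4) contribute nothing to the Jensen sum.
Sum over inside zeros: 0.8109.
I(r) = log|p(0)| + (inside sum) = 2.7726 + 0.8109 = 3.5835.
Note: since some zeros are outside |z| ≤ r, the simplified n·log(r) form does NOT apply — only the inside zeros contribute.

I(r) ≈ 3.5835.


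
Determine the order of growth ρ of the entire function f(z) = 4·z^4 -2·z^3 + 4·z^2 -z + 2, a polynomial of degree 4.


|f(z)| ≤ Σ|c_k|·r^k = O(r^4) as r → ∞. Polynomial growth is O(e^{r^ε}) for every ε > 0 (since r^4/e^{r^ε} → 0), so ρ ≤ ε for all ε > 0, i.e. ρ = 0. Every nonconstant polynomial has order 0.
Therefore ρ = 0.

Order ρ = 0.


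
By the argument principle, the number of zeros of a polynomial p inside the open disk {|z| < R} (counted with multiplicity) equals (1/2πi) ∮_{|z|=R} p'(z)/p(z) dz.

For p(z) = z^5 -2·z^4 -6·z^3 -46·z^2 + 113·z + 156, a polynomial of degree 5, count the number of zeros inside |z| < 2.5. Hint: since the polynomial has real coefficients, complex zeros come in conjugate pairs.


The zeros of p are: 3, (-2 + 3i), (-2 - 3i), 4, -1.
Their magnitudes are: 3, 3.606, 3.606, 4, 1.
Zeros with |z| < R = 2.5: -1.
Count = 1.
By the argument principle, (1/2πi) ∮_{|z|=R} p'(z)/p(z) dz equals exactly this count.

Number of zeros inside |z| < 2.5: 1.


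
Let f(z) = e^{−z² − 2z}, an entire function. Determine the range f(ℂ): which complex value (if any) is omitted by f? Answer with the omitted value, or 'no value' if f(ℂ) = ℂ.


Little Picard bounds the complement of f(ℂ) to at most one point.
The exponent g(z) = −z² − 2z is a nonconstant polynomial, hence surjective onto ℂ. So e^{g(z)} takes every value in {e^w : w ∈ ℂ} = ℂ ∖ {0}. Adding 0 shifts the range to ℂ ∖ {0}. f omits exactly 0.

Omitted value: 0.


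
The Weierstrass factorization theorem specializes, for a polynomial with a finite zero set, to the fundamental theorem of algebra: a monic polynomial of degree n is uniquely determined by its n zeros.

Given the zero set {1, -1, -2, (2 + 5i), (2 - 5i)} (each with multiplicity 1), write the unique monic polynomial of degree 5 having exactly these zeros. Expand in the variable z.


The polynomial is p(z) = ∏_{α ∈ S} (z − α), where S = {1, -1, -2, (2 + 5i), (2 - 5i)}.
Expanding the product yields: p(z) = z^5 -2·z^4 + 20·z^3 + 60·z^2 -21·z -58.
Note conjugate pairs combine to real quadratics: (z − (2+5i))(z − (2−5i)) = z² − 4z + 29.
The resulting polynomial has degree 5 and real coefficients as required.

p(z) = z^5 -2·z^4 + 20·z^3 + 60·z^2 -21·z -58.


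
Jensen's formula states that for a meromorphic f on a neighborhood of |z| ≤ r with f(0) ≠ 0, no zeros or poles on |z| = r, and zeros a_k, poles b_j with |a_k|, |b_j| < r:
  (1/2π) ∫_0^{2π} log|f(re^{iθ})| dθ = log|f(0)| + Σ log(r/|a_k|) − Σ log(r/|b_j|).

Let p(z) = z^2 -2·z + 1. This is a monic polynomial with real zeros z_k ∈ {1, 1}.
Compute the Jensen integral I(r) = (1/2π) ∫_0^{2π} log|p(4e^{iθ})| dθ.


Zeros: 1, 1; r = 4.
Inside |z| < r: 1, 1. Outside (|z| ≥ r): ∅.
p(0) = 1, so log|p(0)| = log(1) = 0.0000.
Apply Jensen: I(r) = log|p(0)| + Σ_k log(r/|z_k|), summed over zeros inside |z| < r.
  log(r/|z_k|) for z_k = 1: log(4/1) = 1.3863
  log(r/|z_k|) for z_k = 1: log(4/1) = 1.3863
Sum over inside zeros: 2.7726.
I(r) = log|p(0)| + (inside sum) = 0.0000 + 2.7726 = 2.7726.
Closed form (all zeros inside, monic): I(r) = n·log(r) = 2·log(4) = 2.7726. ✓

I(r) ≈ 2.7726.


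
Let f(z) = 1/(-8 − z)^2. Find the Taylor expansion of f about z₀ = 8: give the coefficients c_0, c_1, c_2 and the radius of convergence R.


Let w = z − z₀, so z = z₀ + w.
Then -8 − z = -8 − (z₀ + w) = (-8 − z₀) − w = -16 − w.
f(z) = 1/(-16 − w)^2 = (1/(-16)^2) · (1 − w/(-16))^{−2}.
By the binomial series (1−u)^{−2} = Σ_{n≥0} C(n+1, 1) u^n for |u|<1, with u = w/(-16):
  c_n = C(n+1, 1) / (-16)^(n+2).
  c_0 = 1/(-16)^2 = 1/256.
  c_1 = 2/(-16)^3 = -1/2048.
  c_2 = 3/(-16)^4 = 3/65536.
The series is valid for |w/d| < 1, i.e. |z − z₀| < |d|.
Radius of convergence: R = |-8 − z₀| = |-16| = 16 (distance from z₀ to the singularity z = -8).

c_0 = 1/256, c_1 = -1/2048, c_2 = 3/65536; R = 16.
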